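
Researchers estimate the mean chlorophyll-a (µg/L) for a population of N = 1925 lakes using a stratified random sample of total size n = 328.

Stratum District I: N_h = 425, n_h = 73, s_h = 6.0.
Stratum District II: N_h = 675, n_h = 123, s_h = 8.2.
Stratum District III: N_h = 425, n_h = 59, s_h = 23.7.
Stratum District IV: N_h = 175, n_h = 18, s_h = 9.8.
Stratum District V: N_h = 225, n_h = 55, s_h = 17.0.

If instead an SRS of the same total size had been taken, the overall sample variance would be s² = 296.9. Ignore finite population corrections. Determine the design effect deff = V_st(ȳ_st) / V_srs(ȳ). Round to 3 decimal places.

V̂(ȳ_st) = Σ W_h² s_h²/n_h, with W_h = N_h/N and N = 1925:
  stratum District I: (425/1925)²·6.0²/73 = 0.0240379
  stratum District II: (675/1925)²·8.2²/123 = 0.0672154
  stratum District III: (425/1925)²·23.7²/59 = 0.464046
  stratum District IV: (175/1925)²·9.8²/18 = 0.0440955
  stratum District V: (225/1925)²·17.0²/55 = 0.0717858
V_st = 0.671181
V_srs = s²/n = 296.9/328 = 0.905183
deff = V_st / V_srs = 0.671181/0.905183 = 0.7415

deff ≈ 0.741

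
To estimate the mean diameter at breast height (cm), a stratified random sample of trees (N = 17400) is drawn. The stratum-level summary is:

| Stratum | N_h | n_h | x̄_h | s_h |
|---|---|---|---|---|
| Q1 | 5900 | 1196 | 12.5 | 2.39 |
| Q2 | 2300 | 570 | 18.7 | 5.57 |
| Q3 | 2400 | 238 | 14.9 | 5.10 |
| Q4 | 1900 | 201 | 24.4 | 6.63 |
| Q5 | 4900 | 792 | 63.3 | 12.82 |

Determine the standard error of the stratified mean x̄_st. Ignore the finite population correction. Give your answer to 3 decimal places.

V̂(x̄_st) = Σ W_h² s_h²/n_h, with W_h = N_h/N and N = 17400:
  stratum Q1: (5900/17400)²·2.39²/1196 = 0.000549124
  stratum Q2: (2300/17400)²·5.57²/570 = 0.000951027
  stratum Q3: (2400/17400)²·5.10²/238 = 0.00207916
  stratum Q4: (1900/17400)²·6.63²/201 = 0.00260759
  stratum Q5: (4900/17400)²·12.82²/792 = 0.0164568
V̂(x̄_st) = 0.0226437
SE(x̄_st) = √0.0226437 = 0.150478

SE(x̄_st) ≈ 0.150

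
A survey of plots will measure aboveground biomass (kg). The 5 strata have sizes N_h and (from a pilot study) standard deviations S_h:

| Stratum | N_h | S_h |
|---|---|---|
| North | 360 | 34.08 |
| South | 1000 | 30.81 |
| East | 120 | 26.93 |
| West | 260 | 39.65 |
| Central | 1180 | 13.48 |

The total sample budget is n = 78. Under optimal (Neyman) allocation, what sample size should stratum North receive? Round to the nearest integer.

13

Neyman allocation: n_h = n · N_h S_h / Σ N_i S_i, with n = 78.
  stratum North: N_h·S_h = 360·34.08 = 12268.80
  stratum South: N_h·S_h = 1000·30.81 = 30810.00
  stratum East: N_h·S_h = 120·26.93 = 3231.60
  stratum West: N_h·S_h = 260·39.65 = 10309.00
  stratum Central: N_h·S_h = 1180·13.48 = 15906.40
Σ N_h S_h = 72525.80
n for stratum North = 78·12268.80/72525.80 = 13.195 → 13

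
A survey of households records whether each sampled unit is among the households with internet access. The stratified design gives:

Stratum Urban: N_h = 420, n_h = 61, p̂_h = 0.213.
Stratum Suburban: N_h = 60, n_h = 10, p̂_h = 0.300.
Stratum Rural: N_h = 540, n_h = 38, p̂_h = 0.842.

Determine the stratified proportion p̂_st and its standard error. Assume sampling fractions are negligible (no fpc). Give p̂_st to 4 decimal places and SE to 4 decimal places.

p̂_st ≈ 0.5511, SE ≈ 0.0395

N = 1020; stratum weights W_h = N_h/N.
p̂_st = Σ W_h p̂_h = (420·0.213 + 60·0.300 + 540·0.842)/1020 = 0.55112
V̂(p̂_st) = Σ W_h² p̂_h(1−p̂_h)/(n_h−1):
  stratum Urban: (420/1020)²·0.213·0.787/60 = 0.000473698
  stratum Suburban: (60/1020)²·0.300·0.700/9 = 8.07382e-05
  stratum Rural: (540/1020)²·0.842·0.158/37 = 0.00100775
V̂(p̂_st) = 0.00156219; SE = √V̂ = 0.0395246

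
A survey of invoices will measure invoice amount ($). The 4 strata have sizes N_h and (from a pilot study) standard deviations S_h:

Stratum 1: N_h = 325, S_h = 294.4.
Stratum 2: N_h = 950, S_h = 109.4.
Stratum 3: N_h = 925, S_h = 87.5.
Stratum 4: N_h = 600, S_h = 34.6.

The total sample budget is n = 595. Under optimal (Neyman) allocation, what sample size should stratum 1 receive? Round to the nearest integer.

189

Neyman allocation: n_h = n · N_h S_h / Σ N_i S_i, with n = 595.
  stratum 1: N_h·S_h = 325·294.4 = 95680.00
  stratum 2: N_h·S_h = 950·109.4 = 103930.00
  stratum 3: N_h·S_h = 925·87.5 = 80937.50
  stratum 4: N_h·S_h = 600·34.6 = 20760.00
Σ N_h S_h = 301307.50
n for stratum 1 = 595·95680.00/301307.50 = 188.942 → 189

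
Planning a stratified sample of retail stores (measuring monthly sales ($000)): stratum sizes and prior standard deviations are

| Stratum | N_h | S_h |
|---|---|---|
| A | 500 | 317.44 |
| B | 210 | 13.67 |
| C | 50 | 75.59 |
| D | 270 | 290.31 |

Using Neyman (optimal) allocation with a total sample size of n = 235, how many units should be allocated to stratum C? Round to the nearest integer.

4

Neyman allocation: n_h = n · N_h S_h / Σ N_i S_i, with n = 235.
  stratum A: N_h·S_h = 500·317.44 = 158720.00
  stratum B: N_h·S_h = 210·13.67 = 2870.70
  stratum C: N_h·S_h = 50·75.59 = 3779.50
  stratum D: N_h·S_h = 270·290.31 = 78383.70
Σ N_h S_h = 243753.90
n for stratum C = 235·3779.50/243753.90 = 3.644 → 4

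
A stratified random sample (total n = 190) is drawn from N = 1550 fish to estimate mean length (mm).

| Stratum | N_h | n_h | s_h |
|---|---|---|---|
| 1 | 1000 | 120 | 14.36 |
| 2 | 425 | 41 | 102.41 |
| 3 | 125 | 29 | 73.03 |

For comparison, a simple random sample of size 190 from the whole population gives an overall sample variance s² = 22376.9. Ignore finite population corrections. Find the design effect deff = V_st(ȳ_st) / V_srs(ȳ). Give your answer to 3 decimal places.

deff ≈ 0.180

V̂(ȳ_st) = Σ W_h² s_h²/n_h, with W_h = N_h/N and N = 1550:
  stratum 1: (1000/1550)²·14.36²/120 = 0.71526
  stratum 2: (425/1550)²·102.41²/41 = 19.2316
  stratum 3: (125/1550)²·73.03²/29 = 1.19608
V_st = 21.1429
V_srs = s²/n = 22376.9/190 = 117.773
deff = V_st / V_srs = 21.1429/117.773 = 0.1795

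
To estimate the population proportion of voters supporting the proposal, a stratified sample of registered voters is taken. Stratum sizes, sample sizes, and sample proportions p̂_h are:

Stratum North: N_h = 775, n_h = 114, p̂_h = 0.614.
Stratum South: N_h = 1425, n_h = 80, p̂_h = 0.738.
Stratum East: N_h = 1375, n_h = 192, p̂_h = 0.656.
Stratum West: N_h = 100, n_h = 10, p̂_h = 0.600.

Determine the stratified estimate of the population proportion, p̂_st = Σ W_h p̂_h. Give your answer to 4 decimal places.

p̂_st ≈ 0.6774

N = 3675; stratum weights W_h = N_h/N.
p̂_st = Σ W_h p̂_h = (775·0.614 + 1425·0.738 + 1375·0.656 + 100·0.600)/3675 = 0.67741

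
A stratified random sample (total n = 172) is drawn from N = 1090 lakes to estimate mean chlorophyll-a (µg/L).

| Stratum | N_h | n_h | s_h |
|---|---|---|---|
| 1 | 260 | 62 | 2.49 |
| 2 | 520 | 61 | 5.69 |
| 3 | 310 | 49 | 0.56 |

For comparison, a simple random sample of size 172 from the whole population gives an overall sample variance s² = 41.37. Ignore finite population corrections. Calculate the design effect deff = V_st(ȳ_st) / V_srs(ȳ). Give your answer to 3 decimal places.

deff ≈ 0.528

V̂(ȳ_st) = Σ W_h² s_h²/n_h, with W_h = N_h/N and N = 1090:
  stratum 1: (260/1090)²·2.49²/62 = 0.00568985
  stratum 2: (520/1090)²·5.69²/61 = 0.120795
  stratum 3: (310/1090)²·0.56²/49 = 0.000517667
V_st = 0.127002
V_srs = s²/n = 41.37/172 = 0.240523
deff = V_st / V_srs = 0.127002/0.240523 = 0.5280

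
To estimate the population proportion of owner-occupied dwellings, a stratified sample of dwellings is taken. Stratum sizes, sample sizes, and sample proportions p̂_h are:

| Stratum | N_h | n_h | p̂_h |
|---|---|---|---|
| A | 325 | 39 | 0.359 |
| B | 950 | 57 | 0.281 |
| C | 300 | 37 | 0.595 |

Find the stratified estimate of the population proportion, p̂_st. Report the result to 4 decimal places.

p̂_st ≈ 0.3569

N = 1575; stratum weights W_h = N_h/N.
p̂_st = Σ W_h p̂_h = (325·0.359 + 950·0.281 + 300·0.595)/1575 = 0.35690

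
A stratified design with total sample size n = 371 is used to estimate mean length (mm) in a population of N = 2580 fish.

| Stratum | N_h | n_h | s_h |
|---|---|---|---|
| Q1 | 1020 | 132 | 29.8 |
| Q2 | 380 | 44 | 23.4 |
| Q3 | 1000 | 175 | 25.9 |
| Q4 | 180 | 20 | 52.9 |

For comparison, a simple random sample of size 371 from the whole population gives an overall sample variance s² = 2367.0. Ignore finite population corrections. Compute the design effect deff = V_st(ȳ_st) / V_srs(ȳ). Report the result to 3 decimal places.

deff ≈ 0.404

V̂(ȳ_st) = Σ W_h² s_h²/n_h, with W_h = N_h/N and N = 2580:
  stratum Q1: (1020/2580)²·29.8²/132 = 1.05152
  stratum Q2: (380/2580)²·23.4²/44 = 0.269965
  stratum Q3: (1000/2580)²·25.9²/175 = 0.575867
  stratum Q4: (180/2580)²·52.9²/20 = 0.681062
V_st = 2.57842
V_srs = s²/n = 2367.0/371 = 6.38005
deff = V_st / V_srs = 2.57842/6.38005 = 0.4041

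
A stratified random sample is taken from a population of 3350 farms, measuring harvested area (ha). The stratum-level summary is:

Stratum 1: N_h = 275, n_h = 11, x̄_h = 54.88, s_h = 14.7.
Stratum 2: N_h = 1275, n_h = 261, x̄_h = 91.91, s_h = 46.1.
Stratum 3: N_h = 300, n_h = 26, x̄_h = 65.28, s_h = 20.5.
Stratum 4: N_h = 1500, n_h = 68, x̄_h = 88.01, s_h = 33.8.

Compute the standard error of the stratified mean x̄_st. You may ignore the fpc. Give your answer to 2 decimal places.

SE(x̄_st) ≈ 2.19

V̂(x̄_st) = Σ W_h² s_h²/n_h, with W_h = N_h/N and N = 3350:
  stratum 1: (275/3350)²·14.7²/11 = 0.132379
  stratum 2: (1275/3350)²·46.1²/261 = 1.17948
  stratum 3: (300/3350)²·20.5²/26 = 0.129625
  stratum 4: (1500/3350)²·33.8²/68 = 3.36835
V̂(x̄_st) = 4.80984
SE(x̄_st) = √4.80984 = 2.19313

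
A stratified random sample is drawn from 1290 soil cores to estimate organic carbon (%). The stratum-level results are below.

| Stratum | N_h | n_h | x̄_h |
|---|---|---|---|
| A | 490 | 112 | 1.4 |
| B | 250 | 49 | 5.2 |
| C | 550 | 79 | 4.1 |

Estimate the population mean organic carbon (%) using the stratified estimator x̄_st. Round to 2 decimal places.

x̄_st ≈ 3.29

N = Σ N_h = 1290. Stratum weights W_h = N_h/N.
x̄_st = (490·1.4 + 250·5.2 + 550·4.1) / 1290 = 3.2876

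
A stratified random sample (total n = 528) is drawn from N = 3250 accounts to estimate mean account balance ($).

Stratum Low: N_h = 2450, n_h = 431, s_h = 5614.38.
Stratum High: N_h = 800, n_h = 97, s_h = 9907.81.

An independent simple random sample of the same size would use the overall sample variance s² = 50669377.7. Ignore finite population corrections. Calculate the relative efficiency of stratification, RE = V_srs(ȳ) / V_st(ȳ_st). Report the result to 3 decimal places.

RE ≈ 0.933

V̂(ȳ_st) = Σ W_h² s_h²/n_h, with W_h = N_h/N and N = 3250:
  stratum Low: (2450/3250)²·5614.38²/431 = 41561.6
  stratum High: (800/3250)²·9907.81²/97 = 61319.3
V_st = 102881
V_srs = s²/n = 50669377.7/528 = 95964.7
Relative efficiency = V_srs / V_st = 95964.7/102881 = 0.9328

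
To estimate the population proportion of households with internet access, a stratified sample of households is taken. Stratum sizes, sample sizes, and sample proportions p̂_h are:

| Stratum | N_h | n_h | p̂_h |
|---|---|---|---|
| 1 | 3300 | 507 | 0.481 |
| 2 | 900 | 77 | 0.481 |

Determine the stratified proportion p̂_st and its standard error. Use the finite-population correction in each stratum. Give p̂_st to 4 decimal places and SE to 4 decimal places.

p̂_st ≈ 0.4810, SE ≈ 0.0199

N = 4200; stratum weights W_h = N_h/N.
p̂_st = Σ W_h p̂_h = (3300·0.481 + 900·0.481)/4200 = 0.48100
V̂(p̂_st) = Σ W_h² (1 − n_h/N_h) p̂_h(1−p̂_h)/(n_h−1):
  stratum 1: (3300/4200)²·(1 − 507/3300)·0.481·0.519/506 = 0.000257779
  stratum 2: (900/4200)²·(1 − 77/900)·0.481·0.519/76 = 0.000137925
V̂(p̂_st) = 0.000395704; SE = √V̂ = 0.0198923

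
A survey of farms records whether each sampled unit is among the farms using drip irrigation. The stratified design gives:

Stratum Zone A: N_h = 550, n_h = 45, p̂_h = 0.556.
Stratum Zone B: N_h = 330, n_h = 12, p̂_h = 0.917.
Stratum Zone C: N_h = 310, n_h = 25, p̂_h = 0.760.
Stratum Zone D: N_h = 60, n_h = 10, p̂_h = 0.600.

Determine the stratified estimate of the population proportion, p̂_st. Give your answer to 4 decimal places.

N = 1250; stratum weights W_h = N_h/N.
p̂_st = Σ W_h p̂_h = (550·0.556 + 330·0.917 + 310·0.760 + 60·0.600)/1250 = 0.70401

p̂_st ≈ 0.7040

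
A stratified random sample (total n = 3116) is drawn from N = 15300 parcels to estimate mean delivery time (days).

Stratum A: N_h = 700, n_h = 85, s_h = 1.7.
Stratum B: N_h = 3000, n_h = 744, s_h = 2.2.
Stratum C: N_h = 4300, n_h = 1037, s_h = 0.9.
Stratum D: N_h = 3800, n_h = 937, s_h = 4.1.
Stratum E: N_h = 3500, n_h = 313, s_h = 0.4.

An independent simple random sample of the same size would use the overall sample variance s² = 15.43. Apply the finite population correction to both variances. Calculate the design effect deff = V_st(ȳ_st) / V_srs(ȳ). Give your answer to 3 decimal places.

V̂(ȳ_st) = Σ W_h² (1 − n_h/N_h) s_h²/n_h, with W_h = N_h/N and N = 15300:
  stratum A: (700/15300)²·(1 − 85/700)·1.7²/85 = 6.25272e-05
  stratum B: (3000/15300)²·(1 − 744/3000)·2.2²/744 = 0.000188083
  stratum C: (4300/15300)²·(1 − 1037/4300)·0.9²/1037 = 4.68176e-05
  stratum D: (3800/15300)²·(1 − 937/3800)·4.1²/937 = 0.000833778
  stratum E: (3500/15300)²·(1 − 313/3500)·0.4²/313 = 2.43581e-05
V_st = 0.00115556
V_srs = (1 − 3116/15300)·15.43/3116 = 0.00394336
deff = V_st / V_srs = 0.00115556/0.00394336 = 0.2930

deff ≈ 0.293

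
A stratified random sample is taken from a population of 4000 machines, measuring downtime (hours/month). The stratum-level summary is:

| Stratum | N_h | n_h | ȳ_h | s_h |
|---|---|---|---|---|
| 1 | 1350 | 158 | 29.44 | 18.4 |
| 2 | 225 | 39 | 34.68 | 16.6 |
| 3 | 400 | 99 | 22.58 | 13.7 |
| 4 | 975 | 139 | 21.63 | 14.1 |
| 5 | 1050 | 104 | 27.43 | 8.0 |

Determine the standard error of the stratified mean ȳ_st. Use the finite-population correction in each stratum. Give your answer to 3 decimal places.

SE(ȳ_st) ≈ 0.599

V̂(ȳ_st) = Σ W_h² (1 − n_h/N_h) s_h²/n_h, with W_h = N_h/N and N = 4000:
  stratum 1: (1350/4000)²·(1 − 158/1350)·18.4²/158 = 0.215511
  stratum 2: (225/4000)²·(1 − 39/225)·16.6²/39 = 0.0184811
  stratum 3: (400/4000)²·(1 − 99/400)·13.7²/99 = 0.0142663
  stratum 4: (975/4000)²·(1 − 139/975)·14.1²/139 = 0.0728642
  stratum 5: (1050/4000)²·(1 − 104/1050)·8.0²/104 = 0.0382038
V̂(ȳ_st) = 0.359326
SE(ȳ_st) = √0.359326 = 0.599438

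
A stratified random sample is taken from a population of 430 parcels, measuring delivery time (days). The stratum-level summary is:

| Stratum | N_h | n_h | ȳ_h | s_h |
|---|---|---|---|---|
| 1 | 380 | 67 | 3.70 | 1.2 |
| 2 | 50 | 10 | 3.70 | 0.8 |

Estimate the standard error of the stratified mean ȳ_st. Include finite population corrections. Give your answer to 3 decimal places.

SE(ȳ_st) ≈ 0.120

V̂(ȳ_st) = Σ W_h² (1 − n_h/N_h) s_h²/n_h, with W_h = N_h/N and N = 430:
  stratum 1: (380/430)²·(1 − 67/380)·1.2²/67 = 0.0138254
  stratum 2: (50/430)²·(1 − 10/50)·0.8²/10 = 0.000692266
V̂(ȳ_st) = 0.0145177
SE(ȳ_st) = √0.0145177 = 0.120489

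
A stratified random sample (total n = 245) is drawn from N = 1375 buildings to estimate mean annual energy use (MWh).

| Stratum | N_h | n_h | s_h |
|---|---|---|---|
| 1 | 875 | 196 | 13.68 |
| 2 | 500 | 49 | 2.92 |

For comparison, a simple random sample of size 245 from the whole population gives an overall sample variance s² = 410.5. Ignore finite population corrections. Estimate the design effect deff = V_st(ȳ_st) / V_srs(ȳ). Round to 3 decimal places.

deff ≈ 0.245

V̂(ȳ_st) = Σ W_h² s_h²/n_h, with W_h = N_h/N and N = 1375:
  stratum 1: (875/1375)²·13.68²/196 = 0.386658
  stratum 2: (500/1375)²·2.92²/49 = 0.0230093
V_st = 0.409667
V_srs = s²/n = 410.5/245 = 1.67551
deff = V_st / V_srs = 0.409667/1.67551 = 0.2445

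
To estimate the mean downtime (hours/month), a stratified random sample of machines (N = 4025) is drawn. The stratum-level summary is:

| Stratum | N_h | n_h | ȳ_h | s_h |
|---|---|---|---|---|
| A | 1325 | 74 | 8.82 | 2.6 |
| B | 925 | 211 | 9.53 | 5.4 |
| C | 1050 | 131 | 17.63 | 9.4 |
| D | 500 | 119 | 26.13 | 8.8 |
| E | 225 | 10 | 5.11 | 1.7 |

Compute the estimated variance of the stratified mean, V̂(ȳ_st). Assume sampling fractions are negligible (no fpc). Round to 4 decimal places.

V̂(ȳ_st) ≈ 0.0740

V̂(ȳ_st) = Σ W_h² s_h²/n_h, with W_h = N_h/N and N = 4025:
  stratum A: (1325/4025)²·2.6²/74 = 0.00989954
  stratum B: (925/4025)²·5.4²/211 = 0.00729889
  stratum C: (1050/4025)²·9.4²/131 = 0.045902
  stratum D: (500/4025)²·8.8²/119 = 0.0100421
  stratum E: (225/4025)²·1.7²/10 = 0.00090309
V̂(ȳ_st) = 0.0740456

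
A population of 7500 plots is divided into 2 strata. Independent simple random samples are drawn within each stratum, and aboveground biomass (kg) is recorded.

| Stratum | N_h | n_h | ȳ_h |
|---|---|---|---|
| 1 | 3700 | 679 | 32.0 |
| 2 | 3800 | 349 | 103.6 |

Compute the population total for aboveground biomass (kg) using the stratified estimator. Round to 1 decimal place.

τ̂_st = Σ N_h ȳ_h = 3700·32.0 + 3800·103.6 = 512080.0

τ̂_st ≈ 512080.0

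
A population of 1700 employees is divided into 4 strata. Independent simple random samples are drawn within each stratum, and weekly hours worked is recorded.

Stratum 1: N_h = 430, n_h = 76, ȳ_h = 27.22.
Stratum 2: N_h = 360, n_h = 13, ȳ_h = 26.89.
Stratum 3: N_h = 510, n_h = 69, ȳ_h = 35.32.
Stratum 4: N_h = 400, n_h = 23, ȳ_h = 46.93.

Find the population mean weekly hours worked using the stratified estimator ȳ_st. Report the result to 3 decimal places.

N = Σ N_h = 1700. Stratum weights W_h = N_h/N.
ȳ_st = (430·27.22 + 360·26.89 + 510·35.32 + 400·46.93) / 1700 = 34.21776

ȳ_st ≈ 34.218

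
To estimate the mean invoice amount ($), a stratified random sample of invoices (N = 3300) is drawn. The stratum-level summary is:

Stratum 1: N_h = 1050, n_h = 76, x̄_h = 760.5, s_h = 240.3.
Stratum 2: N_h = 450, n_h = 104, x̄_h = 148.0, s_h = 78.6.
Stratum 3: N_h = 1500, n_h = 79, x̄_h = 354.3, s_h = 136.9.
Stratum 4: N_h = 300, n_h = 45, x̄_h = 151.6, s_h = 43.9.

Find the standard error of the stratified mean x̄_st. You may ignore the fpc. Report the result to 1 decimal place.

V̂(x̄_st) = Σ W_h² s_h²/n_h, with W_h = N_h/N and N = 3300:
  stratum 1: (1050/3300)²·240.3²/76 = 76.921
  stratum 2: (450/3300)²·78.6²/104 = 1.10461
  stratum 3: (1500/3300)²·136.9²/79 = 49.0156
  stratum 4: (300/3300)²·43.9²/45 = 0.353941
V̂(x̄_st) = 127.395
SE(x̄_st) = √127.395 = 11.2869

SE(x̄_st) ≈ 11.3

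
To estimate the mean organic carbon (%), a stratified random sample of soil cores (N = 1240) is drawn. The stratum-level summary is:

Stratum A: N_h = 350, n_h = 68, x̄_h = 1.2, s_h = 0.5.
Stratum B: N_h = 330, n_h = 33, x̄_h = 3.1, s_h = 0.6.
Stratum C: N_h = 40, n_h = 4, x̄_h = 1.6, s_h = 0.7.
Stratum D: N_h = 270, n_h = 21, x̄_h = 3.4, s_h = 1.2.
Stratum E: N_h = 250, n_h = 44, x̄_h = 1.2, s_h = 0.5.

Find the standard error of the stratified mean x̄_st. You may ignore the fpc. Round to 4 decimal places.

V̂(x̄_st) = Σ W_h² s_h²/n_h, with W_h = N_h/N and N = 1240:
  stratum A: (350/1240)²·0.5²/68 = 0.000292903
  stratum B: (330/1240)²·0.6²/33 = 0.000772633
  stratum C: (40/1240)²·0.7²/4 = 0.000127471
  stratum D: (270/1240)²·1.2²/21 = 0.00325108
  stratum E: (250/1240)²·0.5²/44 = 0.000230953
V̂(x̄_st) = 0.00467504
SE(x̄_st) = √0.00467504 = 0.0683742

SE(x̄_st) ≈ 0.0684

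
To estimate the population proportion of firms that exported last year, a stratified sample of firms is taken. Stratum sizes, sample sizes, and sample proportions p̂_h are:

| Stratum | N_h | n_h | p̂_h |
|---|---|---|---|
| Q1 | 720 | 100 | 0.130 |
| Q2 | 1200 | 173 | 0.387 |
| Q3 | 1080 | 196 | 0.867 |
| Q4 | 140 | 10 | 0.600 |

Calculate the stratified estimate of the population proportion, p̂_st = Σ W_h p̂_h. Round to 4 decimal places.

p̂_st ≈ 0.5027

N = 3140; stratum weights W_h = N_h/N.
p̂_st = Σ W_h p̂_h = (720·0.130 + 1200·0.387 + 1080·0.867 + 140·0.600)/3140 = 0.50266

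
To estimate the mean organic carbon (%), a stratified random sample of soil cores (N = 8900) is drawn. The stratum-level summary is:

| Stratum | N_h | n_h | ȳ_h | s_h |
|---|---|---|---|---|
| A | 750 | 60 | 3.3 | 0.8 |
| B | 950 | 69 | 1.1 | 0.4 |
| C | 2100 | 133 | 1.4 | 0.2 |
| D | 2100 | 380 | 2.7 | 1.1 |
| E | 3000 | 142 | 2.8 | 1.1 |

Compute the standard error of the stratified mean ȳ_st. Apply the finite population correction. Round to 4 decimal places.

V̂(ȳ_st) = Σ W_h² (1 − n_h/N_h) s_h²/n_h, with W_h = N_h/N and N = 8900:
  stratum A: (750/8900)²·(1 − 60/750)·0.8²/60 = 6.96882e-05
  stratum B: (950/8900)²·(1 − 69/950)·0.4²/69 = 2.45014e-05
  stratum C: (2100/8900)²·(1 − 133/2100)·0.2²/133 = 1.56838e-05
  stratum D: (2100/8900)²·(1 − 380/2100)·1.1²/380 = 0.000145201
  stratum E: (3000/8900)²·(1 − 142/3000)·1.1²/142 = 0.00092236
V̂(ȳ_st) = 0.00117743
SE(ȳ_st) = √0.00117743 = 0.0343138

SE(ȳ_st) ≈ 0.0343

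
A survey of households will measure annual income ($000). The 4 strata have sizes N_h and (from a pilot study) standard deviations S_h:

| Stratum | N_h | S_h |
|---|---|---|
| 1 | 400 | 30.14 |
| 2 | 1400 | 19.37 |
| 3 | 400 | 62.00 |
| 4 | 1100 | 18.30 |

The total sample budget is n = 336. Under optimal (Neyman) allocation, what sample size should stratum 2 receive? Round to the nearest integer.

Neyman allocation: n_h = n · N_h S_h / Σ N_i S_i, with n = 336.
  stratum 1: N_h·S_h = 400·30.14 = 12056.00
  stratum 2: N_h·S_h = 1400·19.37 = 27118.00
  stratum 3: N_h·S_h = 400·62.00 = 24800.00
  stratum 4: N_h·S_h = 1100·18.30 = 20130.00
Σ N_h S_h = 84104.00
n for stratum 2 = 336·27118.00/84104.00 = 108.338 → 108

108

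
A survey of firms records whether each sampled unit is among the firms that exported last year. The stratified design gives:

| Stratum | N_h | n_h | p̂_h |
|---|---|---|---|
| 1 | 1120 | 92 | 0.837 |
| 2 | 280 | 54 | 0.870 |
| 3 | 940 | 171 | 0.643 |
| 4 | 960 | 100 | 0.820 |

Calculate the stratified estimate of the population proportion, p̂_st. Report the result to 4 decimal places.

p̂_st ≈ 0.7796

N = 3300; stratum weights W_h = N_h/N.
p̂_st = Σ W_h p̂_h = (1120·0.837 + 280·0.870 + 940·0.643 + 960·0.820)/3300 = 0.77959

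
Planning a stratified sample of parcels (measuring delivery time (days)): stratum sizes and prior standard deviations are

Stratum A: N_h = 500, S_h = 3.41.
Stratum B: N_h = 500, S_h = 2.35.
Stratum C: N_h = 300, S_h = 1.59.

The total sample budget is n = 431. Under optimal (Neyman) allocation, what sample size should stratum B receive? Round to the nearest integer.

Neyman allocation: n_h = n · N_h S_h / Σ N_i S_i, with n = 431.
  stratum A: N_h·S_h = 500·3.41 = 1705.00
  stratum B: N_h·S_h = 500·2.35 = 1175.00
  stratum C: N_h·S_h = 300·1.59 = 477.00
Σ N_h S_h = 3357.00
n for stratum B = 431·1175.00/3357.00 = 150.856 → 151

151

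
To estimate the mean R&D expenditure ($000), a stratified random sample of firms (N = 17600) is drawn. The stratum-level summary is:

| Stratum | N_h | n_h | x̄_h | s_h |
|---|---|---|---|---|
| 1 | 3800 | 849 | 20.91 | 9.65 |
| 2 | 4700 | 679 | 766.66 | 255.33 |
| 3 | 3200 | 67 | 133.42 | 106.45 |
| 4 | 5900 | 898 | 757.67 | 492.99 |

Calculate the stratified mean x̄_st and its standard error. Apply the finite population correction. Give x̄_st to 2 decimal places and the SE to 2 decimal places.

x̄_st ≈ 487.50, SE ≈ 6.09

x̄_st = Σ W_h x̄_h = (3800·20.91 + 4700·766.66 + 3200·133.42 + 5900·757.67)/17600 = 487.49756
V̂(x̄_st) = Σ W_h² (1 − n_h/N_h) s_h²/n_h, with W_h = N_h/N and N = 17600:
  stratum 1: (3800/17600)²·(1 − 849/3800)·9.65²/849 = 0.00397077
  stratum 2: (4700/17600)²·(1 − 679/4700)·255.33²/679 = 5.85788
  stratum 3: (3200/17600)²·(1 − 67/3200)·106.45²/67 = 5.47396
  stratum 4: (5900/17600)²·(1 − 898/5900)·492.99²/898 = 25.7852
V̂(x̄_st) = 37.121
SE(x̄_st) = √37.121 = 6.0927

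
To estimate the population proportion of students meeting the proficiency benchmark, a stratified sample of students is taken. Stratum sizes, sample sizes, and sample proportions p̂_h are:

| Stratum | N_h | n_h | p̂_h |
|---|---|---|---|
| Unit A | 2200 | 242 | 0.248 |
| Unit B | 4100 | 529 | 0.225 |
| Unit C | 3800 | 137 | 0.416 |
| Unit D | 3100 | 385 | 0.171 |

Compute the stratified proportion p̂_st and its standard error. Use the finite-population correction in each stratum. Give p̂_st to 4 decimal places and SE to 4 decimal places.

p̂_st ≈ 0.2711, SE ≈ 0.0144

N = 13200; stratum weights W_h = N_h/N.
p̂_st = Σ W_h p̂_h = (2200·0.248 + 4100·0.225 + 3800·0.416 + 3100·0.171)/13200 = 0.27114
V̂(p̂_st) = Σ W_h² (1 − n_h/N_h) p̂_h(1−p̂_h)/(n_h−1):
  stratum Unit A: (2200/13200)²·(1 − 242/2200)·0.248·0.752/241 = 1.91311e-05
  stratum Unit B: (4100/13200)²·(1 − 529/4100)·0.225·0.775/528 = 2.77508e-05
  stratum Unit C: (3800/13200)²·(1 − 137/3800)·0.416·0.584/136 = 0.000142705
  stratum Unit D: (3100/13200)²·(1 − 385/3100)·0.171·0.829/384 = 1.78321e-05
V̂(p̂_st) = 0.000207419; SE = √V̂ = 0.0144021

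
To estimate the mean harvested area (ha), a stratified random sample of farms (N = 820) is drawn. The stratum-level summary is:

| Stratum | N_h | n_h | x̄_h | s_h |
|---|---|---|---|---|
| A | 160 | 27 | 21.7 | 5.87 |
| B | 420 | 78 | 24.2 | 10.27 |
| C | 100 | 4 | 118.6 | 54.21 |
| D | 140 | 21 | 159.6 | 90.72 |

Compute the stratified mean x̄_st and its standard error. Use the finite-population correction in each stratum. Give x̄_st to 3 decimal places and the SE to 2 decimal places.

x̄_st = Σ W_h x̄_h = (160·21.7 + 420·24.2 + 100·118.6 + 140·159.6)/820 = 58.34146
V̂(x̄_st) = Σ W_h² (1 − n_h/N_h) s_h²/n_h, with W_h = N_h/N and N = 820:
  stratum A: (160/820)²·(1 − 27/160)·5.87²/27 = 0.0403884
  stratum B: (420/820)²·(1 − 78/420)·10.27²/78 = 0.288864
  stratum C: (100/820)²·(1 − 4/100)·54.21²/4 = 10.4892
  stratum D: (140/820)²·(1 − 21/140)·90.72²/21 = 9.71033
V̂(x̄_st) = 20.5288
SE(x̄_st) = √20.5288 = 4.53087

x̄_st ≈ 58.341, SE ≈ 4.53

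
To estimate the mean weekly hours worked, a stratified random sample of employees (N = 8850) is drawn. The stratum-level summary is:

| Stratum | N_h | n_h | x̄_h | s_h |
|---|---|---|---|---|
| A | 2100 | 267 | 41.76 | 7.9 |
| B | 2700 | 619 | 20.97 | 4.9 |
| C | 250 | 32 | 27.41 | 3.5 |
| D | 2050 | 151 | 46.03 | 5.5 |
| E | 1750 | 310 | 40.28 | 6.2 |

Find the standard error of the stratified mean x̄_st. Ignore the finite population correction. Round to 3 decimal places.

SE(x̄_st) ≈ 0.181

V̂(x̄_st) = Σ W_h² s_h²/n_h, with W_h = N_h/N and N = 8850:
  stratum A: (2100/8850)²·7.9²/267 = 0.0131612
  stratum B: (2700/8850)²·4.9²/619 = 0.00361029
  stratum C: (250/8850)²·3.5²/32 = 0.000305478
  stratum D: (2050/8850)²·5.5²/151 = 0.010749
  stratum E: (1750/8850)²·6.2²/310 = 0.00484854
V̂(x̄_st) = 0.0326745
SE(x̄_st) = √0.0326745 = 0.180761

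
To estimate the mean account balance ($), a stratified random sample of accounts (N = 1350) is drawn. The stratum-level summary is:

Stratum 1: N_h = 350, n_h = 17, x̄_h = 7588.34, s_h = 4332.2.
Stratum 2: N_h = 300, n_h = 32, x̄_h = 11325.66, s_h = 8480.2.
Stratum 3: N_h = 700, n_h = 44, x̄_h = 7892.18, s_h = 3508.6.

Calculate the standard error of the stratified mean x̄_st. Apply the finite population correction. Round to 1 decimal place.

V̂(x̄_st) = Σ W_h² (1 − n_h/N_h) s_h²/n_h, with W_h = N_h/N and N = 1350:
  stratum 1: (350/1350)²·(1 − 17/350)·4332.2²/17 = 70601.3
  stratum 2: (300/1350)²·(1 − 32/300)·8480.2²/32 = 99140.4
  stratum 3: (700/1350)²·(1 − 44/700)·3508.6²/44 = 70493.6
V̂(x̄_st) = 240235
SE(x̄_st) = √240235 = 490.138

SE(x̄_st) ≈ 490.1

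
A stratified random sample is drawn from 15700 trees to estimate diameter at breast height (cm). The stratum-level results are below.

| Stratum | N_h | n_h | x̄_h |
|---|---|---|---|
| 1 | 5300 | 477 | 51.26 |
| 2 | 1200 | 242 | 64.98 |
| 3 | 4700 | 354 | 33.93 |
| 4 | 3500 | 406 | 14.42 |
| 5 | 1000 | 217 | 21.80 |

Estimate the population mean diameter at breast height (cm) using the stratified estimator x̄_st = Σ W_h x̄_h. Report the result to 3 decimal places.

x̄_st ≈ 37.032

N = Σ N_h = 15700. Stratum weights W_h = N_h/N.
x̄_st = (5300·51.26 + 1200·64.98 + 4700·33.93 + 3500·14.42 + 1000·21.80) / 15700 = 37.03153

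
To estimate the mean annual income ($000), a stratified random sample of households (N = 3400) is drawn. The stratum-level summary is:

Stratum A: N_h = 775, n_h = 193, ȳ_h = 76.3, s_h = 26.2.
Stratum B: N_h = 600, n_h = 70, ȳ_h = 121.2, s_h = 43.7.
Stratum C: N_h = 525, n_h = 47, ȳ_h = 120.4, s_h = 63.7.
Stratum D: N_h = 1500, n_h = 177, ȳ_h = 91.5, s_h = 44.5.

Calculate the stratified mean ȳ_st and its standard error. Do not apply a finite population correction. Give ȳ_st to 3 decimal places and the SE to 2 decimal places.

ȳ_st ≈ 97.739, SE ≈ 2.30

ȳ_st = Σ W_h ȳ_h = (775·76.3 + 600·121.2 + 525·120.4 + 1500·91.5)/3400 = 97.73897
V̂(ȳ_st) = Σ W_h² s_h²/n_h, with W_h = N_h/N and N = 3400:
  stratum A: (775/3400)²·26.2²/193 = 0.184795
  stratum B: (600/3400)²·43.7²/70 = 0.84959
  stratum C: (525/3400)²·63.7²/47 = 2.05846
  stratum D: (1500/3400)²·44.5²/177 = 2.17757
V̂(ȳ_st) = 5.27041
SE(ȳ_st) = √5.27041 = 2.29574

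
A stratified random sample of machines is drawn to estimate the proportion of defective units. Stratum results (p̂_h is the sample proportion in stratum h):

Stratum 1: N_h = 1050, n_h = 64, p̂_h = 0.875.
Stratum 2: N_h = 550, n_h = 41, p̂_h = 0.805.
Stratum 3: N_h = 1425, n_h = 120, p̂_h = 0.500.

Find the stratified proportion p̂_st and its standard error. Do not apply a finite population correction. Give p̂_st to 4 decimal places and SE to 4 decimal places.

p̂_st ≈ 0.6856, SE ≈ 0.0284

N = 3025; stratum weights W_h = N_h/N.
p̂_st = Σ W_h p̂_h = (1050·0.875 + 550·0.805 + 1425·0.500)/3025 = 0.68562
V̂(p̂_st) = Σ W_h² p̂_h(1−p̂_h)/(n_h−1):
  stratum 1: (1050/3025)²·0.875·0.125/63 = 0.000209173
  stratum 2: (550/3025)²·0.805·0.195/40 = 0.000129731
  stratum 3: (1425/3025)²·0.500·0.500/119 = 0.0004662
V̂(p̂_st) = 0.000805104; SE = √V̂ = 0.0283744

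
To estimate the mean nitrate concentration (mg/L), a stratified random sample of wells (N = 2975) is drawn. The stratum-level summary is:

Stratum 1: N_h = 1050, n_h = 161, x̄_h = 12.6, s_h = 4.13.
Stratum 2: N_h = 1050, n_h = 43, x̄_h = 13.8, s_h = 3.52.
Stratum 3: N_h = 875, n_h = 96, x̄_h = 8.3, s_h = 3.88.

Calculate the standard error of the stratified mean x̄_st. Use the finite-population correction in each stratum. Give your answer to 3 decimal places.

V̂(x̄_st) = Σ W_h² (1 − n_h/N_h) s_h²/n_h, with W_h = N_h/N and N = 2975:
  stratum 1: (1050/2975)²·(1 − 161/1050)·4.13²/161 = 0.0111736
  stratum 2: (1050/2975)²·(1 − 43/1050)·3.52²/43 = 0.034424
  stratum 3: (875/2975)²·(1 − 96/875)·3.88²/96 = 0.0120771
V̂(x̄_st) = 0.0576747
SE(x̄_st) = √0.0576747 = 0.240156

SE(x̄_st) ≈ 0.240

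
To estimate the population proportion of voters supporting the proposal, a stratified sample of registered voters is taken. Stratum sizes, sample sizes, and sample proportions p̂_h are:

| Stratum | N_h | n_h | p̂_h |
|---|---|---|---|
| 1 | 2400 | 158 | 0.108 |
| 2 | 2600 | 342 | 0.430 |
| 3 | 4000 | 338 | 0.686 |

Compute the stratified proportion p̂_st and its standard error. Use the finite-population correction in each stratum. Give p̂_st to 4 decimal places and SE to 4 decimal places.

p̂_st ≈ 0.4579, SE ≈ 0.0144

N = 9000; stratum weights W_h = N_h/N.
p̂_st = Σ W_h p̂_h = (2400·0.108 + 2600·0.430 + 4000·0.686)/9000 = 0.45791
V̂(p̂_st) = Σ W_h² (1 − n_h/N_h) p̂_h(1−p̂_h)/(n_h−1):
  stratum 1: (2400/9000)²·(1 − 158/2400)·0.108·0.892/157 = 4.07616e-05
  stratum 2: (2600/9000)²·(1 − 342/2600)·0.430·0.570/341 = 5.20956e-05
  stratum 3: (4000/9000)²·(1 − 338/4000)·0.686·0.314/337 = 0.000115589
V̂(p̂_st) = 0.000208446; SE = √V̂ = 0.0144377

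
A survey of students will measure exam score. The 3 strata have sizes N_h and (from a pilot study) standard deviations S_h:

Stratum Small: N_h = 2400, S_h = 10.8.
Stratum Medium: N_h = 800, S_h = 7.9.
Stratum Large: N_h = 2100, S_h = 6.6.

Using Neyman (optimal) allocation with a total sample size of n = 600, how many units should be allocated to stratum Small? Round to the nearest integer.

337

Neyman allocation: n_h = n · N_h S_h / Σ N_i S_i, with n = 600.
  stratum Small: N_h·S_h = 2400·10.8 = 25920.00
  stratum Medium: N_h·S_h = 800·7.9 = 6320.00
  stratum Large: N_h·S_h = 2100·6.6 = 13860.00
Σ N_h S_h = 46100.00
n for stratum Small = 600·25920.00/46100.00 = 337.354 → 337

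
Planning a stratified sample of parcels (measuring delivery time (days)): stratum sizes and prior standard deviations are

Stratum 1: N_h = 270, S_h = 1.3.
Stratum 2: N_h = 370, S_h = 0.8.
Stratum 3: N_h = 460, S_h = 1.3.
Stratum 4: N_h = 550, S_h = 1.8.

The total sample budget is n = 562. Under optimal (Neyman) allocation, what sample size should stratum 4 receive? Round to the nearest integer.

Neyman allocation: n_h = n · N_h S_h / Σ N_i S_i, with n = 562.
  stratum 1: N_h·S_h = 270·1.3 = 351.00
  stratum 2: N_h·S_h = 370·0.8 = 296.00
  stratum 3: N_h·S_h = 460·1.3 = 598.00
  stratum 4: N_h·S_h = 550·1.8 = 990.00
Σ N_h S_h = 2235.00
n for stratum 4 = 562·990.00/2235.00 = 248.940 → 249

249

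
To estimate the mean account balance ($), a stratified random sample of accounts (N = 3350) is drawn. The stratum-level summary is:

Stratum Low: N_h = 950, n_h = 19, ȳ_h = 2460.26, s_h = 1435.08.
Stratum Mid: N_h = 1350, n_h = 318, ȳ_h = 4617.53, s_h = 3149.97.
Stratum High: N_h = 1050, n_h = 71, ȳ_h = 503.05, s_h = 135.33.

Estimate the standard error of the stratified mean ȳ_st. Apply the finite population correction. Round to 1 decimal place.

V̂(ȳ_st) = Σ W_h² (1 − n_h/N_h) s_h²/n_h, with W_h = N_h/N and N = 3350:
  stratum Low: (950/3350)²·(1 − 19/950)·1435.08²/19 = 8542.45
  stratum Mid: (1350/3350)²·(1 − 318/1350)·3149.97²/318 = 3873.55
  stratum High: (1050/3350)²·(1 − 71/1050)·135.33²/71 = 23.6272
V̂(ȳ_st) = 12439.6
SE(ȳ_st) = √12439.6 = 111.533

SE(ȳ_st) ≈ 111.5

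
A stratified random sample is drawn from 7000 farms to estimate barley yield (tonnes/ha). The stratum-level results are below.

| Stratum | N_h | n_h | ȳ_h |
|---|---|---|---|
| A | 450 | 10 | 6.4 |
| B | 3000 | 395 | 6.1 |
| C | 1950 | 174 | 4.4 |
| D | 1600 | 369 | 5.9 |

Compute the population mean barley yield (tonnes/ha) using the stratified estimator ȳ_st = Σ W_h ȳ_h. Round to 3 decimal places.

N = Σ N_h = 7000. Stratum weights W_h = N_h/N.
ȳ_st = (450·6.4 + 3000·6.1 + 1950·4.4 + 1600·5.9) / 7000 = 5.60000

ȳ_st ≈ 5.600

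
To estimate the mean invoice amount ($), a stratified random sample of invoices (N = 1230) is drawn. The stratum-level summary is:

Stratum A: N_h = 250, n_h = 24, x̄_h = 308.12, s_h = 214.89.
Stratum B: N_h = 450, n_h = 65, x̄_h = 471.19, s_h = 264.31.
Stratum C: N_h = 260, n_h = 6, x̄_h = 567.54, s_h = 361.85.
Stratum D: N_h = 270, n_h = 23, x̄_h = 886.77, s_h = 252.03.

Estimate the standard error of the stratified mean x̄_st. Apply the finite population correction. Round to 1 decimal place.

V̂(x̄_st) = Σ W_h² (1 − n_h/N_h) s_h²/n_h, with W_h = N_h/N and N = 1230:
  stratum A: (250/1230)²·(1 − 24/250)·214.89²/24 = 71.8554
  stratum B: (450/1230)²·(1 − 65/450)·264.31²/65 = 123.077
  stratum C: (260/1230)²·(1 − 6/260)·361.85²/6 = 952.583
  stratum D: (270/1230)²·(1 − 23/270)·252.03²/23 = 121.738
V̂(x̄_st) = 1269.25
SE(x̄_st) = √1269.25 = 35.6266

SE(x̄_st) ≈ 35.6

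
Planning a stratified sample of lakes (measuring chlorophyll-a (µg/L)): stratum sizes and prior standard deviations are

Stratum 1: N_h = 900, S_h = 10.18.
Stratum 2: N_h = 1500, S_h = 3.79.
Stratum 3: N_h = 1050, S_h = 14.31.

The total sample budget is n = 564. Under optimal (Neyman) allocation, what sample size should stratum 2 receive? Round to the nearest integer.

107

Neyman allocation: n_h = n · N_h S_h / Σ N_i S_i, with n = 564.
  stratum 1: N_h·S_h = 900·10.18 = 9162.00
  stratum 2: N_h·S_h = 1500·3.79 = 5685.00
  stratum 3: N_h·S_h = 1050·14.31 = 15025.50
Σ N_h S_h = 29872.50
n for stratum 2 = 564·5685.00/29872.50 = 107.334 → 107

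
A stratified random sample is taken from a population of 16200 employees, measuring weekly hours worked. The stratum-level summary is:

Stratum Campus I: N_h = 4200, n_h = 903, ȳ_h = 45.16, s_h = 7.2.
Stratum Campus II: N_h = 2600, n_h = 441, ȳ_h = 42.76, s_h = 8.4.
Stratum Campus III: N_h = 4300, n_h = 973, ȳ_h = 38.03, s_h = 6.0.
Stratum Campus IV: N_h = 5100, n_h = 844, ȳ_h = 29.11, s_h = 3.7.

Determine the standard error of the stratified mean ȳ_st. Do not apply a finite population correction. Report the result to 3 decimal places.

V̂(ȳ_st) = Σ W_h² s_h²/n_h, with W_h = N_h/N and N = 16200:
  stratum Campus I: (4200/16200)²·7.2²/903 = 0.00385874
  stratum Campus II: (2600/16200)²·8.4²/441 = 0.00412132
  stratum Campus III: (4300/16200)²·6.0²/973 = 0.00260673
  stratum Campus IV: (5100/16200)²·3.7²/844 = 0.00160758
V̂(ȳ_st) = 0.0121944
SE(ȳ_st) = √0.0121944 = 0.110428

SE(ȳ_st) ≈ 0.110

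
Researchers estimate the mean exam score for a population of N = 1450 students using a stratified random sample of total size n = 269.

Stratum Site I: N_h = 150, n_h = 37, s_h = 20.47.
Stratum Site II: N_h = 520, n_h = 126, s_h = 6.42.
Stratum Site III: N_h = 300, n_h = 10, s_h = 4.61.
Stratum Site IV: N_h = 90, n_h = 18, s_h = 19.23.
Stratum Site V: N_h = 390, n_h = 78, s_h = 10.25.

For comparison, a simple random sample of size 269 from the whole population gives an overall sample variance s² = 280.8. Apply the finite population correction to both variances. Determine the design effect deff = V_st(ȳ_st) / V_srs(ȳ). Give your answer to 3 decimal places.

deff ≈ 0.414

V̂(ȳ_st) = Σ W_h² (1 − n_h/N_h) s_h²/n_h, with W_h = N_h/N and N = 1450:
  stratum Site I: (150/1450)²·(1 − 37/150)·20.47²/37 = 0.0912993
  stratum Site II: (520/1450)²·(1 − 126/520)·6.42²/126 = 0.0318759
  stratum Site III: (300/1450)²·(1 − 10/300)·4.61²/10 = 0.0879397
  stratum Site IV: (90/1450)²·(1 − 18/90)·19.23²/18 = 0.0633177
  stratum Site V: (390/1450)²·(1 − 78/390)·10.25²/78 = 0.0779536
V_st = 0.352386
V_srs = (1 − 269/1450)·280.8/269 = 0.850211
deff = V_st / V_srs = 0.352386/0.850211 = 0.4145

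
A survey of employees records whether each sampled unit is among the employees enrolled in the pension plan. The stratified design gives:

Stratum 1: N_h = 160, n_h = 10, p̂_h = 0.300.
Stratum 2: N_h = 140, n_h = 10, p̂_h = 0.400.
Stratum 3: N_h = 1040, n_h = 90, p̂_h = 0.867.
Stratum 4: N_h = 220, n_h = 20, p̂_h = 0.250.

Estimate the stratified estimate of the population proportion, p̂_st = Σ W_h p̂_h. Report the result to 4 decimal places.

p̂_st ≈ 0.6799

N = 1560; stratum weights W_h = N_h/N.
p̂_st = Σ W_h p̂_h = (160·0.300 + 140·0.400 + 1040·0.867 + 220·0.250)/1560 = 0.67992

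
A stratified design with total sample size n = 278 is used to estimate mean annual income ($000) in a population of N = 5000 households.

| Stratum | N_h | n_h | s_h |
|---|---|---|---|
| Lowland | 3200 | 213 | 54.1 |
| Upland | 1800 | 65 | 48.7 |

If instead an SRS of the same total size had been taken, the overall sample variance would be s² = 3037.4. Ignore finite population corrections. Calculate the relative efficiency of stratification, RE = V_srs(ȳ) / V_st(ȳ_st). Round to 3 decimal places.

V̂(ȳ_st) = Σ W_h² s_h²/n_h, with W_h = N_h/N and N = 5000:
  stratum Lowland: (3200/5000)²·54.1²/213 = 5.62827
  stratum Upland: (1800/5000)²·48.7²/65 = 4.72878
V_st = 10.3571
V_srs = s²/n = 3037.4/278 = 10.9259
Relative efficiency = V_srs / V_st = 10.9259/10.3571 = 1.0549

RE ≈ 1.055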